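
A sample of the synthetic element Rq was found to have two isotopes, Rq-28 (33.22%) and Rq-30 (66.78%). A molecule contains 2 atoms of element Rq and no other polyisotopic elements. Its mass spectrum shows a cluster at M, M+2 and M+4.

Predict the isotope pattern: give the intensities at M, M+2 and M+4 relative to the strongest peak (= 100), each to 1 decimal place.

24.7 : 99.5 : 100.0

Each Rq atom is independently Rq-28 (p = 0.3322) or Rq-30 (q = 0.6678); the cluster is the binomial expansion (p + q)^2.
P(M) = 0.3322^2 = 0.110357
P(M+2) = 2 × 0.3322^1 × 0.6678^1 = 0.443686
P(M+4) = 0.6678^2 = 0.445957
The M+4 peak is largest (0.445957); scaling to 100 gives 24.7 : 99.5 : 100.0.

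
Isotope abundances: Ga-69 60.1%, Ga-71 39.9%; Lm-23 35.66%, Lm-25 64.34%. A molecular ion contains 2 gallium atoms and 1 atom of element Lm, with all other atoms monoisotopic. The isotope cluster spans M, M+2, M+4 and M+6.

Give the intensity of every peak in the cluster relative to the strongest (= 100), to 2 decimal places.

31.93 : 100.00 : 90.56 : 25.39

Gallium pattern (n=2): 0.361201 : 0.479598 : 0.159201
Element Lm pattern (n=1): 0.3566 : 0.6434
Convolve the two distributions (both contribute in 2-u steps):
  M: 0.361201×0.3566 = 0.128804
  M+2: 0.361201×0.6434 + 0.479598×0.3566 = 0.403421
  M+4: 0.479598×0.6434 + 0.159201×0.3566 = 0.365344
  M+6: 0.159201×0.6434 = 0.102430
Scale to base peak (0.403421) = 100: 31.93 : 100.00 : 90.56 : 25.39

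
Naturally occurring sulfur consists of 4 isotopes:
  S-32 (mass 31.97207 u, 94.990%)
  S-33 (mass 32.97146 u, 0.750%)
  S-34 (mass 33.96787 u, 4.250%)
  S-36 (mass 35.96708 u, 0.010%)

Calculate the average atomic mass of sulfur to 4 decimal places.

Ar = Σ fᵢ·mᵢ = 0.94990 × 31.97207 + 0.00750 × 32.97146 + 0.04250 × 33.96787 + 0.00010 × 35.96708
= 30.370269 + 0.247286 + 1.443634 + 0.003597 = 32.064786 u

32.0648 u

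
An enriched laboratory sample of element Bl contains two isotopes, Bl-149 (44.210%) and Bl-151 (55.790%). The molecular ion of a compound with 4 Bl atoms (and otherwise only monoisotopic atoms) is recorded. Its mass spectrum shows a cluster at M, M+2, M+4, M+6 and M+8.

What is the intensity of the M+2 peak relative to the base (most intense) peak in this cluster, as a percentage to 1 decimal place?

52.8%

Binomial terms of (0.44210 + 0.55790)^4: M 0.0382, M+2 0.1928, M+4 0.3650, M+6 0.3071, M+8 0.0969 → M+4 is the base peak.
P(M+4) = C(4,2) × 0.44210^2 × 0.55790^2 = 6 × 0.19545241 × 0.31125241 = 0.365010 (base)
P(M+2) = C(4,1) × 0.44210^3 × 0.55790^1 = 4 × 0.08640951 × 0.5579 = 0.192831
Relative intensity = 0.192831 / 0.365010 × 100 = 52.8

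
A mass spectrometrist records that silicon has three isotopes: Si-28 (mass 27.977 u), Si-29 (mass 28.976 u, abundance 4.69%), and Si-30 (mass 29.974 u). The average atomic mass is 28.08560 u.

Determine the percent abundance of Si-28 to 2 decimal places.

The remaining 95.31% is split between Si-28 (fraction x) and Si-30 (fraction 0.9531 − x).
Substituting: 27.977x + 29.974(0.9531 − x) = 26.7266256
(27.977 − 29.974)x = -1.8415938  ⇒  x = 0.92218, y = 0.03092
Si-28: 92.22%, Si-30: 3.09%.

92.22%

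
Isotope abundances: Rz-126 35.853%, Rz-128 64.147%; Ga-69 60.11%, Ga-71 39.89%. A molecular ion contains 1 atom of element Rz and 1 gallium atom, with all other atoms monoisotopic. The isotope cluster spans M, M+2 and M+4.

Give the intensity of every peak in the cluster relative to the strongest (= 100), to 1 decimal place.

40.8 : 100.0 : 48.4

Element Rz pattern (n=1): 0.35853 : 0.64147
Gallium pattern (n=1): 0.6011 : 0.3989
Convolve the two distributions (both contribute in 2-u steps):
  M: 0.35853×0.6011 = 0.215512
  M+2: 0.35853×0.3989 + 0.64147×0.6011 = 0.528605
  M+4: 0.64147×0.3989 = 0.255882
Scale to base peak (0.528605) = 100: 40.8 : 100.0 : 48.4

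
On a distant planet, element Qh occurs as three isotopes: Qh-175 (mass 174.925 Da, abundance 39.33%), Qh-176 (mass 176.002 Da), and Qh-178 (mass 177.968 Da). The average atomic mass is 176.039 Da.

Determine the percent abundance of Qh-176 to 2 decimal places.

37.24%

Let x and y be the fractions of Qh-176 and Qh-178. Then x + y = 1 − 0.3933 = 0.6067 and 176.002x + 177.968y = 176.039 − 0.3933×174.925 = 107.2409975.
Substituting: 176.002x + 177.968(0.6067 − x) = 107.2409975
(176.002 − 177.968)x = -0.7321881  ⇒  x = 0.37243, y = 0.23427
Qh-176: 37.24%, Qh-178: 23.43%.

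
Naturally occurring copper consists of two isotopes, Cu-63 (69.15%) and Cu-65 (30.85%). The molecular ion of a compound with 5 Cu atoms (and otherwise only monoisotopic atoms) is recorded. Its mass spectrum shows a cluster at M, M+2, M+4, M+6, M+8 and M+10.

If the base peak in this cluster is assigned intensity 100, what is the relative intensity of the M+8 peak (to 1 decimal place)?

8.9

(0.6915 + 0.3085)^5 gives M 0.1581, M+2 0.3527, M+4 0.3147, M+6 0.1404, M+8 0.0313, M+10 0.0028; the largest is M+2.
P(M+2) = C(5,1) × 0.6915^4 × 0.3085^1 = 5 × 0.2286487 × 0.3085 = 0.352691 (base)
P(M+8) = C(5,4) × 0.6915^1 × 0.3085^4 = 5 × 0.6915 × 0.00905776 = 0.031317
Relative intensity = 0.031317 / 0.352691 × 100 = 8.9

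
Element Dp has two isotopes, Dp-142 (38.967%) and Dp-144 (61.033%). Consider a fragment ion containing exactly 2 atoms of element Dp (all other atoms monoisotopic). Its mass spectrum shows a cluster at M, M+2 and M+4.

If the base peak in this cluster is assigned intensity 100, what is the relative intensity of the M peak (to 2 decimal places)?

31.92

Binomial terms of (0.38967 + 0.61033)^2: M 0.1518, M+2 0.4757, M+4 0.3725 → M+2 is the base peak.
P(M+2) = C(2,1) × 0.38967^1 × 0.61033^1 = 2 × 0.38967 × 0.61033 = 0.475655 (base)
P(M) = C(2,0) × 0.38967^2 × 0.61033^0 = 1 × 0.15184271 × 1.0000 = 0.151843
Relative intensity = 0.151843 / 0.475655 × 100 = 31.92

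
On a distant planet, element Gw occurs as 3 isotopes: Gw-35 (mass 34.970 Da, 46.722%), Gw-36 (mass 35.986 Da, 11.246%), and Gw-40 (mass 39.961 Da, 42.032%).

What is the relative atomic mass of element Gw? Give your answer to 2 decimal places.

37.18 Da

Ar = Σ fᵢ·mᵢ = 0.46722 × 34.970 + 0.11246 × 35.986 + 0.42032 × 39.961
= 16.3387 + 4.0470 + 16.7964 = 37.1821 Da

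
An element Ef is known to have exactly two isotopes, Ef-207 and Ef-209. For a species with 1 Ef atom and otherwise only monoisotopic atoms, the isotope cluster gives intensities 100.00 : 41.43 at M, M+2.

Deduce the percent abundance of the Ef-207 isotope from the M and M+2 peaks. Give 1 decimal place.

70.7%

If p is the fraction of Ef that is Ef-207, then I(M+2)/I(M) = [C(1,1)·p^0·(1−p)] / p^1 = 1·(1−p)/p = 41.43/100.00 = 0.4143
(1−p)/p = 0.4143/1 = 0.4143  ⇒  p = 1/(1 + 0.4143) = 0.7071
Ef-207: 70.7%, Ef-209: 29.3%.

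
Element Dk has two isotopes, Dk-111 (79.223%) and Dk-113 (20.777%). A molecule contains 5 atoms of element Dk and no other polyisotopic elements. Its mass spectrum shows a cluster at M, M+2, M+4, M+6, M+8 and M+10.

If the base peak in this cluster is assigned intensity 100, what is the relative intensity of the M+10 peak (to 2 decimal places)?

0.09

Binomial terms of (0.79223 + 0.20777)^5: M 0.3121, M+2 0.4092, M+4 0.2146, M+6 0.0563, M+8 0.0074, M+10 0.0004 → M+2 is the base peak.
P(M+2) = C(5,1) × 0.79223^4 × 0.20777^1 = 5 × 0.39391737 × 0.20777 = 0.409221 (base)
P(M+10) = C(5,5) × 0.79223^0 × 0.20777^5 = 1 × 1.0000 × 0.00038718 = 0.000387
Relative intensity = 0.000387 / 0.409221 × 100 = 0.09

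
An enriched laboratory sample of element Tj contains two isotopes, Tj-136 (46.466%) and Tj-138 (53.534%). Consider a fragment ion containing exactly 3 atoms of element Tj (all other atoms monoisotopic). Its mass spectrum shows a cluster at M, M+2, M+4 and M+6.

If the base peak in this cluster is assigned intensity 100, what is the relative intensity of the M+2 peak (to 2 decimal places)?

Term probabilities: M 0.1003, M+2 0.3468, M+4 0.3995, M+6 0.1534. Base peak = M+4.
P(M+4) = C(3,2) × 0.46466^1 × 0.53534^2 = 3 × 0.46466 × 0.28658892 = 0.399499 (base)
P(M+2) = C(3,1) × 0.46466^2 × 0.53534^1 = 3 × 0.21590892 × 0.53534 = 0.346754
Relative intensity = 0.346754 / 0.399499 × 100 = 86.80

86.80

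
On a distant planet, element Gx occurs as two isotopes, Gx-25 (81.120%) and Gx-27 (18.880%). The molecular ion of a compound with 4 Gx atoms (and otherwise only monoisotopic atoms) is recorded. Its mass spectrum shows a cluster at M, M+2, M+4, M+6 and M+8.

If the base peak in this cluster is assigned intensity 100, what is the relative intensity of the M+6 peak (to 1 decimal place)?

5.0

(0.81120 + 0.18880)^4 gives M 0.4330, M+2 0.4031, M+4 0.1407, M+6 0.0218, M+8 0.0013; the largest is M.
P(M) = C(4,0) × 0.81120^4 × 0.18880^0 = 1 × 0.4330238 × 1.0000 = 0.433024 (base)
P(M+6) = C(4,3) × 0.81120^1 × 0.18880^3 = 4 × 0.8112 × 0.00672986 = 0.021837
Relative intensity = 0.021837 / 0.433024 × 100 = 5.0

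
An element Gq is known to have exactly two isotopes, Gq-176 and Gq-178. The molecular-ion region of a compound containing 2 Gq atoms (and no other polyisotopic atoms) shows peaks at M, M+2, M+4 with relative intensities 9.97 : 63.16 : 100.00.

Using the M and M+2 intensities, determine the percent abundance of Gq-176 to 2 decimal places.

If p is the fraction of Gq that is Gq-176, then I(M+2)/I(M) = [C(2,1)·p^1·(1−p)] / p^2 = 2·(1−p)/p = 63.16/9.97 = 6.3350
(1−p)/p = 6.3350/2 = 3.1675  ⇒  p = 1/(1 + 3.1675) = 0.2400
Gq-176: 24.00%, Gq-178: 76.00%.

24.00%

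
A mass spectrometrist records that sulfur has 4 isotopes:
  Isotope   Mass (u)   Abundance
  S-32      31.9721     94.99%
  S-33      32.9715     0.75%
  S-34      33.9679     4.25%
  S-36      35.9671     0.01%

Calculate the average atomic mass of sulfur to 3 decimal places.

Ar = Σ fᵢ·mᵢ = 0.9499 × 31.9721 + 0.0075 × 32.9715 + 0.0425 × 33.9679 + 0.0001 × 35.9671
= 30.37030 + 0.24729 + 1.44364 + 0.00360 = 32.06483 u

32.065 u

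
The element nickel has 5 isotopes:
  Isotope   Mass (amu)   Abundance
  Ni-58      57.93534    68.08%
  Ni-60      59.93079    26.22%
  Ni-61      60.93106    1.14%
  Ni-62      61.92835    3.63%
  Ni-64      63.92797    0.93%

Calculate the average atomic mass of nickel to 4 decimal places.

58.6934 amu

Ar = Σ fᵢ·mᵢ = 0.6808 × 57.93534 + 0.2622 × 59.93079 + 0.0114 × 60.93106 + 0.0363 × 61.92835 + 0.0093 × 63.92797
= 39.442379 + 15.713853 + 0.694614 + 2.247999 + 0.594530 = 58.693375 amu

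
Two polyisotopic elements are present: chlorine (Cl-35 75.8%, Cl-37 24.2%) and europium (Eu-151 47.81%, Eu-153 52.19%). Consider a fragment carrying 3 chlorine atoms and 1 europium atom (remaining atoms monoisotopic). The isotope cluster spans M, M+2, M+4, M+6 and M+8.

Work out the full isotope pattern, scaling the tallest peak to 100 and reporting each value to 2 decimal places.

Chlorine pattern (n=3): 0.43551951 : 0.41713346 : 0.13317454 : 0.01417249
Europium pattern (n=1): 0.4781 : 0.5219
Convolve the two distributions (both contribute in 2-u steps):
  M: 0.43551951×0.4781 = 0.208222
  M+2: 0.43551951×0.5219 + 0.41713346×0.4781 = 0.426729
  M+4: 0.41713346×0.5219 + 0.13317454×0.4781 = 0.281373
  M+6: 0.13317454×0.5219 + 0.01417249×0.4781 = 0.076280
  M+8: 0.01417249×0.5219 = 0.007397
Scale to base peak (0.426729) = 100: 48.79 : 100.00 : 65.94 : 17.88 : 1.73

48.79 : 100.00 : 65.94 : 17.88 : 1.73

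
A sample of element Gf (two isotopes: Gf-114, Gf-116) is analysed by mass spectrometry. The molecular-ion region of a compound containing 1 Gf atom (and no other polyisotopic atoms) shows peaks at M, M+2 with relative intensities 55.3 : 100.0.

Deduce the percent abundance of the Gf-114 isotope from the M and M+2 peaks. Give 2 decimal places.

Write p for the Gf-114 fraction. I(M+2)/I(M) = [C(1,1)·p^0·(1−p)] / p^1 = 1·(1−p)/p = 100.0/55.3 = 1.8083
(1−p)/p = 1.8083/1 = 1.8083  ⇒  p = 1/(1 + 1.8083) = 0.3561
Gf-114: 35.61%, Gf-116: 64.39%.

35.61%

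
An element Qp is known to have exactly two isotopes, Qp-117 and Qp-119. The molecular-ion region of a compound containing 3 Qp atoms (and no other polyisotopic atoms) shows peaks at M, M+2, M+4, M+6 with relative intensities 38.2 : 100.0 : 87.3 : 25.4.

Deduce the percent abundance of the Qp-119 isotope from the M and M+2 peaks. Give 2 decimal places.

46.60%

Let p = fractional abundance of Qp-117. I(M+2)/I(M) = [C(3,1)·p^2·(1−p)] / p^3 = 3·(1−p)/p = 100.0/38.2 = 2.6178
(1−p)/p = 2.6178/3 = 0.8726  ⇒  p = 1/(1 + 0.8726) = 0.5340
Qp-117: 53.40%, Qp-119: 46.60%.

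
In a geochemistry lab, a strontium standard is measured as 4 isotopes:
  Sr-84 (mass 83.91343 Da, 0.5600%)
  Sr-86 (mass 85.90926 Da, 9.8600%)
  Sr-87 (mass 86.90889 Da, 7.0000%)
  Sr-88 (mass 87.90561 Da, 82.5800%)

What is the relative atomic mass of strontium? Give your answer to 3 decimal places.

87.617 Da

Ar = Σ fᵢ·mᵢ = 0.005600 × 83.91343 + 0.098600 × 85.90926 + 0.070000 × 86.90889 + 0.825800 × 87.90561
= 0.469915 + 8.470653 + 6.083622 + 72.592453 = 87.616643 Da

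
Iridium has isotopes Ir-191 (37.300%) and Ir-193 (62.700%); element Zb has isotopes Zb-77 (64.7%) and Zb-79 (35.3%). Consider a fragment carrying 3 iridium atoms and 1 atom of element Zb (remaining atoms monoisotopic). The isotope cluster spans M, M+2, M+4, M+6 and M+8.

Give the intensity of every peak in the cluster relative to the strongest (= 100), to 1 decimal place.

Iridium pattern (n=3): 0.05189512 : 0.26170165 : 0.43991135 : 0.24649188
Element Zb pattern (n=1): 0.6470 : 0.3530
Convolve the two distributions (both contribute in 2-u steps):
  M: 0.05189512×0.6470 = 0.033576
  M+2: 0.05189512×0.3530 + 0.26170165×0.6470 = 0.187640
  M+4: 0.26170165×0.3530 + 0.43991135×0.6470 = 0.377003
  M+6: 0.43991135×0.3530 + 0.24649188×0.6470 = 0.314769
  M+8: 0.24649188×0.3530 = 0.087012
Scale to base peak (0.377003) = 100: 8.9 : 49.8 : 100.0 : 83.5 : 23.1

8.9 : 49.8 : 100.0 : 83.5 : 23.1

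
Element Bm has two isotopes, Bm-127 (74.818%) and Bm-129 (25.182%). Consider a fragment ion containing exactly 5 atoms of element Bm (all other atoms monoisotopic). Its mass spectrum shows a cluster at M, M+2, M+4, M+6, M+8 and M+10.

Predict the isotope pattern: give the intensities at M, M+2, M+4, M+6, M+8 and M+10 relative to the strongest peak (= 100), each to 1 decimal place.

Each Bm atom is independently Bm-127 (p = 0.74818) or Bm-129 (q = 0.25182); the cluster is the binomial expansion (p + q)^5.
P(M) = 0.74818^5 = 0.234439
P(M+2) = 5 × 0.74818^4 × 0.25182^1 = 0.394534
P(M+4) = 10 × 0.74818^3 × 0.25182^2 = 0.265582
P(M+6) = 10 × 0.74818^2 × 0.25182^3 = 0.089389
P(M+8) = 5 × 0.74818^1 × 0.25182^4 = 0.015043
P(M+10) = 0.25182^5 = 0.001013
The M+2 peak is largest (0.394534); scaling to 100 gives 59.4 : 100.0 : 67.3 : 22.7 : 3.8 : 0.3.

59.4 : 100.0 : 67.3 : 22.7 : 3.8 : 0.3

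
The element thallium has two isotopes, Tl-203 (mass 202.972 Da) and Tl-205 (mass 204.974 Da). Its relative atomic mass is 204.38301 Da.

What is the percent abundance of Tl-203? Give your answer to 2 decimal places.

29.52%

With x = fraction of Tl-203 (so Tl-205 is 1 − x):
202.972·x + 204.974·(1 − x) = 204.38301
(202.972 − 204.974)·x = 204.38301 − 204.974
x = -0.59099 / -2.002 = 0.29520 → 29.52% Tl-203, 70.48% Tl-205.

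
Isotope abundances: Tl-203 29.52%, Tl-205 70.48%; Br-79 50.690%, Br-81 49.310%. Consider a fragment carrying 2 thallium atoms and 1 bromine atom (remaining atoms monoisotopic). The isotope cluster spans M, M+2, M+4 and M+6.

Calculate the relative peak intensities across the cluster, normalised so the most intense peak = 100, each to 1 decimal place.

9.7 : 55.6 : 100.0 : 53.6

Thallium pattern (n=2): 0.08714304 : 0.41611392 : 0.49674304
Bromine pattern (n=1): 0.5069 : 0.4931
Convolve the two distributions (both contribute in 2-u steps):
  M: 0.08714304×0.5069 = 0.044173
  M+2: 0.08714304×0.4931 + 0.41611392×0.5069 = 0.253898
  M+4: 0.41611392×0.4931 + 0.49674304×0.5069 = 0.456985
  M+6: 0.49674304×0.4931 = 0.244944
Scale to base peak (0.456985) = 100: 9.7 : 55.6 : 100.0 : 53.6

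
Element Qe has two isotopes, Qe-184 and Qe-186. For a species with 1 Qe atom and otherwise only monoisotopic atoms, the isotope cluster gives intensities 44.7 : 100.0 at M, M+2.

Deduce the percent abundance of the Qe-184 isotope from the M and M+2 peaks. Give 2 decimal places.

Write p for the Qe-184 fraction. I(M+2)/I(M) = [C(1,1)·p^0·(1−p)] / p^1 = 1·(1−p)/p = 100.0/44.7 = 2.2371
(1−p)/p = 2.2371/1 = 2.2371  ⇒  p = 1/(1 + 2.2371) = 0.3089
Qe-184: 30.89%, Qe-186: 69.11%.

30.89%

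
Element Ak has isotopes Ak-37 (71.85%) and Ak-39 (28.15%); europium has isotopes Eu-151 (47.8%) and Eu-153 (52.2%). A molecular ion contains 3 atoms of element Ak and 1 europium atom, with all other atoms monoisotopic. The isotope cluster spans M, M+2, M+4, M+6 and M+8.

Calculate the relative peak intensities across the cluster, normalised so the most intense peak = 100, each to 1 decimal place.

Element Ak pattern (n=3): 0.37092006 : 0.43596658 : 0.17080667 : 0.02230669
Europium pattern (n=1): 0.4780 : 0.5220
Convolve the two distributions (both contribute in 2-u steps):
  M: 0.37092006×0.4780 = 0.177300
  M+2: 0.37092006×0.5220 + 0.43596658×0.4780 = 0.402012
  M+4: 0.43596658×0.5220 + 0.17080667×0.4780 = 0.309220
  M+6: 0.17080667×0.5220 + 0.02230669×0.4780 = 0.099824
  M+8: 0.02230669×0.5220 = 0.011644
Scale to base peak (0.402012) = 100: 44.1 : 100.0 : 76.9 : 24.8 : 2.9

44.1 : 100.0 : 76.9 : 24.8 : 2.9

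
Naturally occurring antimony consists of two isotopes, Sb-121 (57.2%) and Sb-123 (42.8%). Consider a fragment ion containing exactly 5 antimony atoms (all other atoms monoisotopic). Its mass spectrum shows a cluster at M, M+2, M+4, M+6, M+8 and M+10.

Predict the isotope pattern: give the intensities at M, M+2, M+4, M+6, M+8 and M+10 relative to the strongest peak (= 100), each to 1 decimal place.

17.9 : 66.8 : 100.0 : 74.8 : 28.0 : 4.2

The 5 Sb atoms are independent, so intensities follow the terms of (0.572 + 0.428)^5.
P(M) = 0.572^5 = 0.061232
P(M+2) = 5 × 0.572^4 × 0.428^1 = 0.229086
P(M+4) = 10 × 0.572^3 × 0.428^2 = 0.342827
P(M+6) = 10 × 0.572^2 × 0.428^3 = 0.256521
P(M+8) = 5 × 0.572^1 × 0.428^4 = 0.095971
P(M+10) = 0.428^5 = 0.014362
The M+4 peak is largest (0.342827); scaling to 100 gives 17.9 : 66.8 : 100.0 : 74.8 : 28.0 : 4.2.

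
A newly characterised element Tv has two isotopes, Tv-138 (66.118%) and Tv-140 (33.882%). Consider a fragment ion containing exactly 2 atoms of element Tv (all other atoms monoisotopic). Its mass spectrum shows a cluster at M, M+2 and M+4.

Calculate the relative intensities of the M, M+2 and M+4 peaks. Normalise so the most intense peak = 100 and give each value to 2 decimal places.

Expanding (0.66118 + 0.33882)^2:
P(M) = 0.66118^2 = 0.437159
P(M+2) = 2 × 0.66118^1 × 0.33882^1 = 0.448042
P(M+4) = 0.33882^2 = 0.114799
The M+2 peak is largest (0.448042); scaling to 100 gives 97.57 : 100.00 : 25.62.

97.57 : 100.00 : 25.62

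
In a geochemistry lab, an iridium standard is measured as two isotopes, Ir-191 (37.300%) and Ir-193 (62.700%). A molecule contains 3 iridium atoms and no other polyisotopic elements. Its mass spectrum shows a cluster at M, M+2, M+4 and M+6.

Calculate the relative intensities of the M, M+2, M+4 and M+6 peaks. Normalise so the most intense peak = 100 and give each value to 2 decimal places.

11.80 : 59.49 : 100.00 : 56.03

The 3 Ir atoms are independent, so intensities follow the terms of (0.37300 + 0.62700)^3.
P(M) = 0.37300^3 = 0.051895
P(M+2) = 3 × 0.37300^2 × 0.62700^1 = 0.261702
P(M+4) = 3 × 0.37300^1 × 0.62700^2 = 0.439911
P(M+6) = 0.62700^3 = 0.246492
The M+4 peak is largest (0.439911); scaling to 100 gives 11.80 : 59.49 : 100.00 : 56.03.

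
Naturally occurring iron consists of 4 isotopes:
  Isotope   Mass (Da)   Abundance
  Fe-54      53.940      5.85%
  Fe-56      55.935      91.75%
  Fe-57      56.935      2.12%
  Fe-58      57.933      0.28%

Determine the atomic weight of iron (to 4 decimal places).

55.8451 Da

Average mass = Σ (abundance × isotope mass) = 0.0585 × 53.940 + 0.9175 × 55.935 + 0.0212 × 56.935 + 0.0028 × 57.933
= 3.15549 + 51.32036 + 1.20702 + 0.16221 = 55.84508 Da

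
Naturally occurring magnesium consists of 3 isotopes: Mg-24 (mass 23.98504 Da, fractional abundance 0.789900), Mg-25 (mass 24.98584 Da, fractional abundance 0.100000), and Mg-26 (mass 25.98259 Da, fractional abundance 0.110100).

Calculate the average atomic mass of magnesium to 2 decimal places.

24.31 Da

The abundance-weighted mean is 0.789900 × 23.98504 + 0.100000 × 24.98584 + 0.110100 × 25.98259
= 18.945783 + 2.498584 + 2.860683 = 24.305050 Da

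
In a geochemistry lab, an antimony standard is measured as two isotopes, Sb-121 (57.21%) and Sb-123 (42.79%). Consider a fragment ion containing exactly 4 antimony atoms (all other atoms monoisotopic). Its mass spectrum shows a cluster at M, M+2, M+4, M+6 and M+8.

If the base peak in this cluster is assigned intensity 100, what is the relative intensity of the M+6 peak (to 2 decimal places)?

49.86

Binomial terms of (0.5721 + 0.4279)^4: M 0.1071, M+2 0.3205, M+4 0.3596, M+6 0.1793, M+8 0.0335 → M+4 is the base peak.
P(M+4) = C(4,2) × 0.5721^2 × 0.4279^2 = 6 × 0.32729841 × 0.18309841 = 0.359567 (base)
P(M+6) = C(4,3) × 0.5721^1 × 0.4279^3 = 4 × 0.5721 × 0.07834781 = 0.179291
Relative intensity = 0.179291 / 0.359567 × 100 = 49.86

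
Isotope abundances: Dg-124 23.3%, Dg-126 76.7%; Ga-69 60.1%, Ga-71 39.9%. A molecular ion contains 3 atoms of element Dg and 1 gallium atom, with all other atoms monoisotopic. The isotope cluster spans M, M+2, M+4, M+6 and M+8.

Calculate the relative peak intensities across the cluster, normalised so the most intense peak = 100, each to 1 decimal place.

Element Dg pattern (n=3): 0.01264934 : 0.12491899 : 0.41121401 : 0.45121766
Gallium pattern (n=1): 0.6010 : 0.3990
Convolve the two distributions (both contribute in 2-u steps):
  M: 0.01264934×0.6010 = 0.007602
  M+2: 0.01264934×0.3990 + 0.12491899×0.6010 = 0.080123
  M+4: 0.12491899×0.3990 + 0.41121401×0.6010 = 0.296982
  M+6: 0.41121401×0.3990 + 0.45121766×0.6010 = 0.435256
  M+8: 0.45121766×0.3990 = 0.180036
Scale to base peak (0.435256) = 100: 1.7 : 18.4 : 68.2 : 100.0 : 41.4

1.7 : 18.4 : 68.2 : 100.0 : 41.4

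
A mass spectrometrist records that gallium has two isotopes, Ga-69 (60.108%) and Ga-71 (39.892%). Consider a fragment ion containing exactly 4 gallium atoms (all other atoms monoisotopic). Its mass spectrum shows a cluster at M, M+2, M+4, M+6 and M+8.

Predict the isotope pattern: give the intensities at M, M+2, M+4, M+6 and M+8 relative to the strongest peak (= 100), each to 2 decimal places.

37.67 : 100.00 : 99.55 : 44.05 : 7.31

The 4 Ga atoms are independent, so intensities follow the terms of (0.60108 + 0.39892)^4.
P(M) = 0.60108^4 = 0.130536
P(M+2) = 4 × 0.60108^3 × 0.39892^1 = 0.346531
P(M+4) = 6 × 0.60108^2 × 0.39892^2 = 0.344975
P(M+6) = 4 × 0.60108^1 × 0.39892^3 = 0.152633
P(M+8) = 0.39892^4 = 0.025325
The M+2 peak is largest (0.346531); scaling to 100 gives 37.67 : 100.00 : 99.55 : 44.05 : 7.31.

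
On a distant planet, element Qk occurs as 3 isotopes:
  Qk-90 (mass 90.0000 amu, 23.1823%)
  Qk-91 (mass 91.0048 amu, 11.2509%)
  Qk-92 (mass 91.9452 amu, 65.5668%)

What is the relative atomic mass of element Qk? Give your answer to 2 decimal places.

Average mass = Σ (abundance × isotope mass) = 0.231823 × 90.0000 + 0.112509 × 91.0048 + 0.655668 × 91.9452
= 20.86407 + 10.23886 + 60.28553 = 91.38846 amu

91.39 amu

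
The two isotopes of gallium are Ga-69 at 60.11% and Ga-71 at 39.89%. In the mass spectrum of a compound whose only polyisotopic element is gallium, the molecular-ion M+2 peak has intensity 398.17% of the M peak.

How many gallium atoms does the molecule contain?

6

With n Ga atoms, P(M+2)/P(M) = C(n,1)·p^(n−1)q / p^n = n·q/p = n · 0.3989/0.6011.
n = 3.9817 × 0.6011/0.3989 = 6.00 ≈ 6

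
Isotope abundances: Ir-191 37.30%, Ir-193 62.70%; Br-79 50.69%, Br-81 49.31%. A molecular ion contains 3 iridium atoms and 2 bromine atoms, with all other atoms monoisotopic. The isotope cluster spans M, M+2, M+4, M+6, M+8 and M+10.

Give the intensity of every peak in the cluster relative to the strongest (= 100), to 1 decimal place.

3.8 : 26.9 : 73.9 : 100.0 : 66.4 : 17.3

Iridium pattern (n=3): 0.05189512 : 0.26170165 : 0.43991135 : 0.24649188
Bromine pattern (n=2): 0.25694761 : 0.49990478 : 0.24314761
Convolve the two distributions (both contribute in 2-u steps):
  M: 0.05189512×0.25694761 = 0.013334
  M+2: 0.05189512×0.49990478 + 0.26170165×0.25694761 = 0.093186
  M+4: 0.05189512×0.24314761 + 0.26170165×0.49990478 + 0.43991135×0.25694761 = 0.256478
  M+6: 0.26170165×0.24314761 + 0.43991135×0.49990478 + 0.24649188×0.25694761 = 0.346881
  M+8: 0.43991135×0.24314761 + 0.24649188×0.49990478 = 0.230186
  M+10: 0.24649188×0.24314761 = 0.059934
Scale to base peak (0.346881) = 100: 3.8 : 26.9 : 73.9 : 100.0 : 66.4 : 17.3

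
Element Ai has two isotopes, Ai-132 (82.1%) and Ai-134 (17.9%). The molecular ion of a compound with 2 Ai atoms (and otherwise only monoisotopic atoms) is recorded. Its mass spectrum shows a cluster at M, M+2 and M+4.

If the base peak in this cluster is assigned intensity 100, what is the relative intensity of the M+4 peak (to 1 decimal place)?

4.8

Term probabilities: M 0.6740, M+2 0.2939, M+4 0.0320. Base peak = M.
P(M) = C(2,0) × 0.821^2 × 0.179^0 = 1 × 0.674041 × 1.0000 = 0.674041 (base)
P(M+4) = C(2,2) × 0.821^0 × 0.179^2 = 1 × 1.0000 × 0.032041 = 0.032041
Relative intensity = 0.032041 / 0.674041 × 100 = 4.8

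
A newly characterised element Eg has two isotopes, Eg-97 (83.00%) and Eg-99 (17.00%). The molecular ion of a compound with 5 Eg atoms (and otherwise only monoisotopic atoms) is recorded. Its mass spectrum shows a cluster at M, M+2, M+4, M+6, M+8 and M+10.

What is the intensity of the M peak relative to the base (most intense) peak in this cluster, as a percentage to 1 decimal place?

97.6%

Binomial terms of (0.8300 + 0.1700)^5: M 0.3939, M+2 0.4034, M+4 0.1652, M+6 0.0338, M+8 0.0035, M+10 0.0001 → M+2 is the base peak.
P(M+2) = C(5,1) × 0.8300^4 × 0.1700^1 = 5 × 0.47458321 × 0.1700 = 0.403396 (base)
P(M) = C(5,0) × 0.8300^5 × 0.1700^0 = 1 × 0.39390406 × 1.0000 = 0.393904
Relative intensity = 0.393904 / 0.403396 × 100 = 97.6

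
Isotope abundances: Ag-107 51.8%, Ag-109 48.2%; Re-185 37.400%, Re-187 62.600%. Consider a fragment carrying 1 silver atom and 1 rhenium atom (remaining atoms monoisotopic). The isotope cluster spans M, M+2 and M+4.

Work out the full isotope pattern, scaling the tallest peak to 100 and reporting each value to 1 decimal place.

Silver pattern (n=1): 0.5180 : 0.4820
Rhenium pattern (n=1): 0.3740 : 0.6260
Convolve the two distributions (both contribute in 2-u steps):
  M: 0.5180×0.3740 = 0.193732
  M+2: 0.5180×0.6260 + 0.4820×0.3740 = 0.504536
  M+4: 0.4820×0.6260 = 0.301732
Scale to base peak (0.504536) = 100: 38.4 : 100.0 : 59.8

38.4 : 100.0 : 59.8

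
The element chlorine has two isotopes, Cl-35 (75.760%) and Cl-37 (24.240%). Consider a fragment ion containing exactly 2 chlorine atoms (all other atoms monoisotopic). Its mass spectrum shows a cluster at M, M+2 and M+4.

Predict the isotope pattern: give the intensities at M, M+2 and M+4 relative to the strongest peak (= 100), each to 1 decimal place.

100.0 : 64.0 : 10.2

Expanding (0.75760 + 0.24240)^2:
P(M) = 0.75760^2 = 0.573958
P(M+2) = 2 × 0.75760^1 × 0.24240^1 = 0.367284
P(M+4) = 0.24240^2 = 0.058758
The M peak is largest (0.573958); scaling to 100 gives 100.0 : 64.0 : 10.2.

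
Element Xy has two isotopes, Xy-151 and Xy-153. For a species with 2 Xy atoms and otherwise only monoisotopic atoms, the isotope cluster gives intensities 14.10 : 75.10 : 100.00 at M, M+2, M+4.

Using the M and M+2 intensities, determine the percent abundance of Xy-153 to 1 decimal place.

Let p = fractional abundance of Xy-151. I(M+2)/I(M) = [C(2,1)·p^1·(1−p)] / p^2 = 2·(1−p)/p = 75.10/14.10 = 5.3262
(1−p)/p = 5.3262/2 = 2.6631  ⇒  p = 1/(1 + 2.6631) = 0.2730
Xy-151: 27.3%, Xy-153: 72.7%.

72.7%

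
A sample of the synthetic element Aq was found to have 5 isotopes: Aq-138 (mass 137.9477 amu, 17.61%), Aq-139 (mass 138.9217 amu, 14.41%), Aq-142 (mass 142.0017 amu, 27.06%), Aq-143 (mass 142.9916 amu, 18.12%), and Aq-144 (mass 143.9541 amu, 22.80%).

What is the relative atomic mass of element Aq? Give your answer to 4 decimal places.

141.4685 amu

Ar = Σ fᵢ·mᵢ = 0.1761 × 137.9477 + 0.1441 × 138.9217 + 0.2706 × 142.0017 + 0.1812 × 142.9916 + 0.2280 × 143.9541
= 24.29259 + 20.01862 + 38.42566 + 25.91008 + 32.82153 = 141.46848 amu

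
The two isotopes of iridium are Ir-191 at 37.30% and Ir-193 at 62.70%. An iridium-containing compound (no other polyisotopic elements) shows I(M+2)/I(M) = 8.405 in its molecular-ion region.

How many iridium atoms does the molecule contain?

For n independent Ir atoms, I(M+2)/I(M) = n · (abundance Ir-193) / (abundance Ir-191) = n · 0.6270/0.3730.
n = 8.405 × 0.3730/0.6270 = 5.00 ≈ 5

5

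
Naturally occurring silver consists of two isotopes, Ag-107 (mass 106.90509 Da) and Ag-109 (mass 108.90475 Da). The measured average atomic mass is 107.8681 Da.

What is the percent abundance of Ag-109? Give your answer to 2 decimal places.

With x = fraction of Ag-107 (so Ag-109 is 1 − x):
106.90509·x + 108.90475·(1 − x) = 107.8681
(106.90509 − 108.90475)·x = 107.8681 − 108.90475
x = -1.03665 / -1.99966 = 0.51841 → 51.84% Ag-107, 48.16% Ag-109.

48.16%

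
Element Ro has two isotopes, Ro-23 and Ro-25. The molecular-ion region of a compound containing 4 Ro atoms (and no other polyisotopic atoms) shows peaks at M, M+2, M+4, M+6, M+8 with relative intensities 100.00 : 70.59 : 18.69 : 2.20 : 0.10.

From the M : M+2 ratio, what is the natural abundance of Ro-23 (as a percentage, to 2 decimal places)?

Write p for the Ro-23 fraction. I(M+2)/I(M) = [C(4,1)·p^3·(1−p)] / p^4 = 4·(1−p)/p = 70.59/100.00 = 0.7059
(1−p)/p = 0.7059/4 = 0.1765  ⇒  p = 1/(1 + 0.1765) = 0.8500
Ro-23: 85.00%, Ro-25: 15.00%.

85.00%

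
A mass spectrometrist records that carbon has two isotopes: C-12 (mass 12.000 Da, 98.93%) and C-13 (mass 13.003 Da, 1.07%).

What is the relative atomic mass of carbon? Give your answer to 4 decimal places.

12.0107 Da

Weight each isotope mass by its fractional abundance: 0.9893 × 12.000 + 0.0107 × 13.003
= 11.87160 + 0.13913 = 12.01073 Da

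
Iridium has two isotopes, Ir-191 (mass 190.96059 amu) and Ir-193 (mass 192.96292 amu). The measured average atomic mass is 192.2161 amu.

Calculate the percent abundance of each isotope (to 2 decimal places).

Writing the weighted mean with unknown fraction x of Ir-191:
190.96059·x + 192.96292·(1 − x) = 192.2161
(190.96059 − 192.96292)·x = 192.2161 − 192.96292
x = -0.74682 / -2.00233 = 0.37298 → 37.30% Ir-191, 62.70% Ir-193.

Ir-191: 37.30%, Ir-193: 62.70%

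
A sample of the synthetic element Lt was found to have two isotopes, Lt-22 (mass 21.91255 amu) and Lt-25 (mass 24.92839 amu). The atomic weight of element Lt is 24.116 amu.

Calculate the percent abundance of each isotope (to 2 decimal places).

Let x be the fractional abundance of Lt-22; then Lt-25 has abundance 1 − x.
21.91255·x + 24.92839·(1 − x) = 24.116
(21.91255 − 24.92839)·x = 24.116 − 24.92839
x = -0.81239 / -3.01584 = 0.26937 → 26.94% Lt-22, 73.06% Lt-25.

Lt-22: 26.94%, Lt-25: 73.06%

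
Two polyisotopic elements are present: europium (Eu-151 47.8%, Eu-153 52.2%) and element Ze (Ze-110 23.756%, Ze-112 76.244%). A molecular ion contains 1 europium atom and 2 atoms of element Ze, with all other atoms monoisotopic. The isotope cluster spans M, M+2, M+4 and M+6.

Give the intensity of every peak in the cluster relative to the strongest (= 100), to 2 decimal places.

Europium pattern (n=1): 0.4780 : 0.5220
Element Ze pattern (n=2): 0.05643475 : 0.36225049 : 0.58131475
Convolve the two distributions (both contribute in 2-u steps):
  M: 0.4780×0.05643475 = 0.026976
  M+2: 0.4780×0.36225049 + 0.5220×0.05643475 = 0.202615
  M+4: 0.4780×0.58131475 + 0.5220×0.36225049 = 0.466963
  M+6: 0.5220×0.58131475 = 0.303446
Scale to base peak (0.466963) = 100: 5.78 : 43.39 : 100.00 : 64.98

5.78 : 43.39 : 100.00 : 64.98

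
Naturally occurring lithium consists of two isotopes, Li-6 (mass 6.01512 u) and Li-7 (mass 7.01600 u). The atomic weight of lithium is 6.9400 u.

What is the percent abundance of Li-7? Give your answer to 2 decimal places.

With x = fraction of Li-6 (so Li-7 is 1 − x):
6.01512·x + 7.01600·(1 − x) = 6.9400
(6.01512 − 7.01600)·x = 6.9400 − 7.01600
x = -0.07600 / -1.00088 = 0.07593 → 7.59% Li-6, 92.41% Li-7.

92.41%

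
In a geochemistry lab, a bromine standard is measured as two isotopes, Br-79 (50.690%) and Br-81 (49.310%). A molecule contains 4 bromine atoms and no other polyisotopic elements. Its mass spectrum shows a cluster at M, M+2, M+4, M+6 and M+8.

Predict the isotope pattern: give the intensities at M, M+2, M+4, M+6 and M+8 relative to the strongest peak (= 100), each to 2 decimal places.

17.61 : 68.53 : 100.00 : 64.85 : 15.77

Each Br atom is independently Br-79 (p = 0.50690) or Br-81 (q = 0.49310); the cluster is the binomial expansion (p + q)^4.
P(M) = 0.50690^4 = 0.066022
P(M+2) = 4 × 0.50690^3 × 0.49310^1 = 0.256899
P(M+4) = 6 × 0.50690^2 × 0.49310^2 = 0.374857
P(M+6) = 4 × 0.50690^1 × 0.49310^3 = 0.243101
P(M+8) = 0.49310^4 = 0.059121
The M+4 peak is largest (0.374857); scaling to 100 gives 17.61 : 68.53 : 100.00 : 64.85 : 15.77.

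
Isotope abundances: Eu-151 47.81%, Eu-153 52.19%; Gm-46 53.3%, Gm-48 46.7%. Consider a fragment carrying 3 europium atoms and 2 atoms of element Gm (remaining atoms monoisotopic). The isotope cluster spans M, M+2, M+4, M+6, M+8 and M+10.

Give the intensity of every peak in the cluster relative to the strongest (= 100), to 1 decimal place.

9.9 : 49.9 : 100.0 : 100.0 : 49.8 : 9.9

Europium pattern (n=3): 0.10928391 : 0.3578871 : 0.39067407 : 0.14215492
Element Gm pattern (n=2): 0.284089 : 0.497822 : 0.218089
Convolve the two distributions (both contribute in 2-u steps):
  M: 0.10928391×0.284089 = 0.031046
  M+2: 0.10928391×0.497822 + 0.3578871×0.284089 = 0.156076
  M+4: 0.10928391×0.218089 + 0.3578871×0.497822 + 0.39067407×0.284089 = 0.312984
  M+6: 0.3578871×0.218089 + 0.39067407×0.497822 + 0.14215492×0.284089 = 0.312922
  M+8: 0.39067407×0.218089 + 0.14215492×0.497822 = 0.155970
  M+10: 0.14215492×0.218089 = 0.031002
Scale to base peak (0.312984) = 100: 9.9 : 49.9 : 100.0 : 100.0 : 49.8 : 9.9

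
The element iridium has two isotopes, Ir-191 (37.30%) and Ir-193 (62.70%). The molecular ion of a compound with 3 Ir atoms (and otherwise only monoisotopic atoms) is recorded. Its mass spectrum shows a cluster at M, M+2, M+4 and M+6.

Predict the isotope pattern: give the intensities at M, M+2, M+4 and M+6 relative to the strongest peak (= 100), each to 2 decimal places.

Each Ir atom is independently Ir-191 (p = 0.3730) or Ir-193 (q = 0.6270); the cluster is the binomial expansion (p + q)^3.
P(M) = 0.3730^3 = 0.051895
P(M+2) = 3 × 0.3730^2 × 0.6270^1 = 0.261702
P(M+4) = 3 × 0.3730^1 × 0.6270^2 = 0.439911
P(M+6) = 0.6270^3 = 0.246492
The M+4 peak is largest (0.439911); scaling to 100 gives 11.80 : 59.49 : 100.00 : 56.03.

11.80 : 59.49 : 100.00 : 56.03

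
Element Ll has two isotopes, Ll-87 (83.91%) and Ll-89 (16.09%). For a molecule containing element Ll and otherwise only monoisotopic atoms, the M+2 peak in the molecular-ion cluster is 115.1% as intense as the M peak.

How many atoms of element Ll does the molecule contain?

6

With n Ll atoms, P(M+2)/P(M) = C(n,1)·p^(n−1)q / p^n = n·q/p = n · 0.1609/0.8391.
n = 1.151 × 0.8391/0.1609 = 6.00 ≈ 6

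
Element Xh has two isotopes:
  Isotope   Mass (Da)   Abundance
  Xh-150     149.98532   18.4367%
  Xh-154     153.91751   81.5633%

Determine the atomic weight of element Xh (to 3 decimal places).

Weight each isotope mass by its fractional abundance: 0.184367 × 149.98532 + 0.815633 × 153.91751
= 27.652343 + 125.540200 = 153.192543 Da

153.193 Da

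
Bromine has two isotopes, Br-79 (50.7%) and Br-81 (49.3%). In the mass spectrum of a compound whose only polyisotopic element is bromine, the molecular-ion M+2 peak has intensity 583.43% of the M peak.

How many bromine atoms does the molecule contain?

6

For n independent Br atoms, I(M+2)/I(M) = n · (abundance Br-81) / (abundance Br-79) = n · 0.493/0.507.
n = 5.8343 × 0.507/0.493 = 6.00 ≈ 6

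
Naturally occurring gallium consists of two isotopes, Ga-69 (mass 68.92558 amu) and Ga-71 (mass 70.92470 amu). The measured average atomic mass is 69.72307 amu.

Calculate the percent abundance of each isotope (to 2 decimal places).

Ga-69: 60.11%, Ga-71: 39.89%

With x = fraction of Ga-69 (so Ga-71 is 1 − x):
68.92558·x + 70.92470·(1 − x) = 69.72307
(68.92558 − 70.92470)·x = 69.72307 − 70.92470
x = -1.20163 / -1.99912 = 0.60108 → 60.11% Ga-69, 39.89% Ga-71.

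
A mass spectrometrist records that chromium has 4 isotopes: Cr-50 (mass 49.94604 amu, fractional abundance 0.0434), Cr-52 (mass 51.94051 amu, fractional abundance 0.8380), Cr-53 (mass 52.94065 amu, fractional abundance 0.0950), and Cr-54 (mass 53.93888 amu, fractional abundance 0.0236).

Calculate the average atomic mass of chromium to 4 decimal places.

Average mass = Σ (abundance × isotope mass) = 0.0434 × 49.94604 + 0.8380 × 51.94051 + 0.0950 × 52.94065 + 0.0236 × 53.93888
= 2.167658 + 43.526147 + 5.029362 + 1.272958 = 51.996125 amu

51.9961 amu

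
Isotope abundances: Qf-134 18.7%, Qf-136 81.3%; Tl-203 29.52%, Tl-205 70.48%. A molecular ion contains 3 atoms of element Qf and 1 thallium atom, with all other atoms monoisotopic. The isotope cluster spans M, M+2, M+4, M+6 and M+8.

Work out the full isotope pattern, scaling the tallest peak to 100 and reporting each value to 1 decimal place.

0.5 : 7.1 : 40.4 : 100.0 : 90.2

Element Qf pattern (n=3): 0.0065392 : 0.08528939 : 0.37080361 : 0.5373678
Thallium pattern (n=1): 0.2952 : 0.7048
Convolve the two distributions (both contribute in 2-u steps):
  M: 0.0065392×0.2952 = 0.001930
  M+2: 0.0065392×0.7048 + 0.08528939×0.2952 = 0.029786
  M+4: 0.08528939×0.7048 + 0.37080361×0.2952 = 0.169573
  M+6: 0.37080361×0.7048 + 0.5373678×0.2952 = 0.419973
  M+8: 0.5373678×0.7048 = 0.378737
Scale to base peak (0.419973) = 100: 0.5 : 7.1 : 40.4 : 100.0 : 90.2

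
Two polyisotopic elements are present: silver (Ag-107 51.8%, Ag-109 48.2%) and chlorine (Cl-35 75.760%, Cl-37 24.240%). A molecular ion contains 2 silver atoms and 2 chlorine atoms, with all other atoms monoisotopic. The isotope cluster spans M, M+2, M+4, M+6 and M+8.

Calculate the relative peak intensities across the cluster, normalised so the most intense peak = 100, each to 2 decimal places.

39.99 : 100.00 : 86.33 : 29.77 : 3.54

Silver pattern (n=2): 0.268324 : 0.499352 : 0.232324
Chlorine pattern (n=2): 0.57395776 : 0.36728448 : 0.05875776
Convolve the two distributions (both contribute in 2-u steps):
  M: 0.268324×0.57395776 = 0.154007
  M+2: 0.268324×0.36728448 + 0.499352×0.57395776 = 0.385158
  M+4: 0.268324×0.05875776 + 0.499352×0.36728448 + 0.232324×0.57395776 = 0.332515
  M+6: 0.499352×0.05875776 + 0.232324×0.36728448 = 0.114670
  M+8: 0.232324×0.05875776 = 0.013651
Scale to base peak (0.385158) = 100: 39.99 : 100.00 : 86.33 : 29.77 : 3.54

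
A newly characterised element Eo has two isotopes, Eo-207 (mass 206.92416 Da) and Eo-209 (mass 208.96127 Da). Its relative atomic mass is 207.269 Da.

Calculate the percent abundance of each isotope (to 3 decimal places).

Eo-207: 83.072%, Eo-209: 16.928%

Let x be the fractional abundance of Eo-207; then Eo-209 has abundance 1 − x.
206.92416·x + 208.96127·(1 − x) = 207.269
(206.92416 − 208.96127)·x = 207.269 − 208.96127
x = -1.69227 / -2.03711 = 0.83072 → 83.072% Eo-207, 16.928% Eo-209.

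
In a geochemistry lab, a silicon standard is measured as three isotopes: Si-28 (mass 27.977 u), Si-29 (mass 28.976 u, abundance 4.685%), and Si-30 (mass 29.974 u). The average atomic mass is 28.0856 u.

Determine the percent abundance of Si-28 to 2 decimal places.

92.22%

The remaining 95.315% is split between Si-28 (fraction x) and Si-30 (fraction 0.95315 − x).
Substituting: 27.977x + 29.974(0.95315 − x) = 26.7280744
(27.977 − 29.974)x = -1.8416437  ⇒  x = 0.92221, y = 0.03094
Si-28: 92.22%, Si-30: 3.09%.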